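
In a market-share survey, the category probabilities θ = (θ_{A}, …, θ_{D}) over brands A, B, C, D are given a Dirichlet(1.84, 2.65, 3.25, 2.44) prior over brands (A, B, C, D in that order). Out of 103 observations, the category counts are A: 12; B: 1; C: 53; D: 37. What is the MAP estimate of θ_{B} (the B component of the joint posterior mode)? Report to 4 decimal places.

0.0243

The Dirichlet prior is conjugate to the Multinomial likelihood: each posterior αⱼ = prior αⱼ + observed count nⱼ.
Posterior concentration: (13.84, 3.65, 56.25, 39.44), total = 113.18.
Joint mode component: (α_{B}−1)/(Σα−K) = 2.65/109.18 = 0.0243.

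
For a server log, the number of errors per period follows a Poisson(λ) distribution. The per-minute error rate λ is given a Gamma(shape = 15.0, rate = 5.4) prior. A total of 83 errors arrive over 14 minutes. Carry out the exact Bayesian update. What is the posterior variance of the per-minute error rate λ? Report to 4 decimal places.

0.2604

With a Gamma(shape α, rate β) prior, the Poisson likelihood is conjugate: the posterior is Gamma(α + ΣXᵢ, β + n).
Posterior: Gamma(α+S, β+n) = Gamma(15.0+83, 5.4+14) = Gamma(98.0, 19.4).
Var = α/β² = 98.0/19.4² = 0.2604.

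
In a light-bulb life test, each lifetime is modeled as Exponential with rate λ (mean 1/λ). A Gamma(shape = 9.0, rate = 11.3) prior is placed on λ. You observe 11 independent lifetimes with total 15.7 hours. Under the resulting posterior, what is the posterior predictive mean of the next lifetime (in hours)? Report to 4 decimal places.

With a Gamma(shape α, rate β) prior on the exponential rate λ, the posterior after n observations with total T = Σxᵢ is Gamma(α+n, β+T).
Posterior: Gamma(9.0+11, 11.3+15.7) = Gamma(20.0, 27.0).
The predictive distribution for the next observation is Lomax; its mean is β/(α−1) = 27.0/19.0 = 1.4211.

1.4211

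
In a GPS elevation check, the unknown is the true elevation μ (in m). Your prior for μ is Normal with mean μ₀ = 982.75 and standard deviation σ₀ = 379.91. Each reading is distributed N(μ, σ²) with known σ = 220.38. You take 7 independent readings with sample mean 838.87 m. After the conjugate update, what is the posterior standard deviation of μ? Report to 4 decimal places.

For Normal data with known variance σ², a Normal(μ₀, σ₀²) prior on μ is conjugate. Posterior precision = 1/σ₀² + n/σ²; posterior mean is the precision-weighted average of μ₀ and x̄.
σ₀² = 379.91² = 144331.6081, σ² = 220.38² = 48567.3444; σ² + n·σ₀² = 48567.3444 + 7·144331.6081 = 1058888.6011.
Posterior precision = 1/σ₀² + n/σ² = 1/144331.6081 + 7/48567.3444 = (σ² + n·σ₀²)/(σ₀²σ²) = 1058888.6011/(144331.6081·48567.3444); posterior variance σₙ² = σ₀²σ²/(σ² + n·σ₀²) = 144331.6081·48567.3444/1058888.6011 = 6619.962583.
Posterior SD = √σₙ² = √(144331.6081·48567.3444/1058888.6011) = 81.3632.

81.3632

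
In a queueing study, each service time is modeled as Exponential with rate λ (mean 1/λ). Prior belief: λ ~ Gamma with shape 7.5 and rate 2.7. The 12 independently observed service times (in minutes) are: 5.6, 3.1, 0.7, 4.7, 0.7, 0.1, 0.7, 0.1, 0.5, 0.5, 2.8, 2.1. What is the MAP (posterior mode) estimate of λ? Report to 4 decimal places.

0.7613

With a Gamma(shape α, rate β) prior on the exponential rate λ, the posterior after n observations with total T = Σxᵢ is Gamma(α+n, β+T).
Sum of observations T = 21.6 minutes; n = 12.
Posterior: Gamma(7.5+12, 2.7+21.6) = Gamma(19.5, 24.3).
Mode = (α−1)/β = 0.7613.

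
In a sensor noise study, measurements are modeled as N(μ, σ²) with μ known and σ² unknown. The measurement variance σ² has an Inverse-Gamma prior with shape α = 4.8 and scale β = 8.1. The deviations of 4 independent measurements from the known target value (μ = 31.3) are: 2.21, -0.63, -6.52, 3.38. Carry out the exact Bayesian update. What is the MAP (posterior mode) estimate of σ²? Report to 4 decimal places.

4.8343

With known mean μ and an Inverse-Gamma(α, β) prior on σ², the Normal likelihood is conjugate: posterior is Inv-Gamma(α + n/2, β + Σ(xᵢ−μ)²/2).
Σ(xᵢ−μ)² = (2.21)² + (-0.63)² + (-6.52)² + (3.38)² = 59.2158.
Posterior: Inv-Gamma(4.8 + 4/2, 8.1 + 59.2158/2) = Inv-Gamma(6.80, 37.70790).
Mode = β/(α+1) = 37.70790/7.80 = 4.8343.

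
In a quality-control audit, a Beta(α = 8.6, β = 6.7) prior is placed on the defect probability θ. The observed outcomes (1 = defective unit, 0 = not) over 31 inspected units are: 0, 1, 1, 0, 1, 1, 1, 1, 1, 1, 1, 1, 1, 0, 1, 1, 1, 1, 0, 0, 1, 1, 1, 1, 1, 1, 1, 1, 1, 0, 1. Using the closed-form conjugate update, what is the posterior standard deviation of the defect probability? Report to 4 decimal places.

0.0649

The Beta prior is conjugate to a Binomial/Bernoulli likelihood; the update adds successes to α and failures to β.
Posterior: Beta(α+k, β+n−k) = Beta(8.6+25, 6.7+6) = Beta(33.6, 12.7).
Var = αβ/((α+β)²(α+β+1)) = 33.6·12.7/(46.3²·47.3) = 0.00420843; SD = √0.00420843 = 0.0649.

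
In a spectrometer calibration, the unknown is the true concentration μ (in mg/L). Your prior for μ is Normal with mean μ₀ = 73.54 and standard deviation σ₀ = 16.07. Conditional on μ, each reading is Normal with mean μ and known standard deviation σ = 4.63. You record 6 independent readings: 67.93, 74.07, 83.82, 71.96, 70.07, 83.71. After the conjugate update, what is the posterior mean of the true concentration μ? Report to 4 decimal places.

75.2365

For Normal data with known variance σ², a Normal(μ₀, σ₀²) prior on μ is conjugate. Posterior precision = 1/σ₀² + n/σ²; posterior mean is the precision-weighted average of μ₀ and x̄.
Σxᵢ = 67.93 + 74.07 + 83.82 + 71.96 + 70.07 + 83.71 = 451.56, so n·x̄ = 451.56.
σ₀² = 16.07² = 258.2449, σ² = 4.63² = 21.4369; σ² + n·σ₀² = 21.4369 + 6·258.2449 = 1570.9063.
Posterior mean = (μ₀/σ₀² + n·x̄/σ²)/(1/σ₀² + n/σ²) = (σ²·μ₀ + σ₀²·n·x̄)/(σ² + n·σ₀²) = (21.4369·73.54 + 258.2449·451.56)/1570.9063 = 118189.53667/1570.9063 = 75.2365.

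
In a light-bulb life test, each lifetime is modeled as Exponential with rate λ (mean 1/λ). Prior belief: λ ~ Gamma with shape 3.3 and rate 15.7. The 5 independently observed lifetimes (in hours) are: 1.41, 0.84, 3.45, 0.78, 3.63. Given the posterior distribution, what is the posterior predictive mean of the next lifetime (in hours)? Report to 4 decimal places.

3.5356

With a Gamma(shape α, rate β) prior on the exponential rate λ, the posterior after n observations with total T = Σxᵢ is Gamma(α+n, β+T).
Sum of observations T = 10.11 hours; n = 5.
Posterior: Gamma(3.3+5, 15.7+10.11) = Gamma(8.3, 25.81).
The predictive distribution for the next observation is Lomax; its mean is β/(α−1) = 25.81/7.3 = 3.5356.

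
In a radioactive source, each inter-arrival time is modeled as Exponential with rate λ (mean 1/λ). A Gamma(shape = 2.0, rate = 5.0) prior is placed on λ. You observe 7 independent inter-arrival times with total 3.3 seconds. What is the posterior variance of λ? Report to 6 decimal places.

0.130643

With a Gamma(shape α, rate β) prior on the exponential rate λ, the posterior after n observations with total T = Σxᵢ is Gamma(α+n, β+T).
Posterior: Gamma(2.0+7, 5.0+3.3) = Gamma(9.0, 8.3).
Var = α/β² = 0.130643.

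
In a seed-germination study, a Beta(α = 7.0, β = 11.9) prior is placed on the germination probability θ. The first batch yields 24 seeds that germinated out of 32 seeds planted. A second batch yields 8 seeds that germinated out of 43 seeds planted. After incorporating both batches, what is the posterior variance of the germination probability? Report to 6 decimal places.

0.002559

The Beta prior is conjugate to a Binomial/Bernoulli likelihood; the update adds successes to α and failures to β.
After batch 1: Beta(7.0+24, 11.9+8) = Beta(31.0, 19.9).
After batch 2: Beta(31.0+8, 19.9+35) = Beta(39.0, 54.9).
Var = αβ/((α+β)²(α+β+1)) = 39.0·54.9/(93.9²·94.9) = 0.002559.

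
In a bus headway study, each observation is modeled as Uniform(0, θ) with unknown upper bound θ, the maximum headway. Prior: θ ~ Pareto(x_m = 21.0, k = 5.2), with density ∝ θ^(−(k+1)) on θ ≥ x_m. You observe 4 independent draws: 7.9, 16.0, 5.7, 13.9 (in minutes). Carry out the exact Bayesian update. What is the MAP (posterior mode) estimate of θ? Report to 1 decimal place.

21.0

A Pareto(scale x_m, shape k) prior on the upper bound θ of Uniform(0, θ) is conjugate: posterior is Pareto(max(x_m, max xᵢ), k + n).
Sample maximum = 16.0; prior scale x_m = 21.0 → posterior scale = max = 21.0.
Posterior shape = 5.2 + 4 = 9.2.
The Pareto density is decreasing on [x_m, ∞), so the mode is x_m = 21.0.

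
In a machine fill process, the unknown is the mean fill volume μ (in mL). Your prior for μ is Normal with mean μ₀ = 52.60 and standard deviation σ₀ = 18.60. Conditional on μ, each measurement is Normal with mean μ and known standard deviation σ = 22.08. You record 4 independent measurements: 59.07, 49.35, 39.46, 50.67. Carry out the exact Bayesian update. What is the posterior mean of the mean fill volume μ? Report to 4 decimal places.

50.4093

For Normal data with known variance σ², a Normal(μ₀, σ₀²) prior on μ is conjugate. Posterior precision = 1/σ₀² + n/σ²; posterior mean is the precision-weighted average of μ₀ and x̄.
Σxᵢ = 59.07 + 49.35 + 39.46 + 50.67 = 198.55, so n·x̄ = 198.55.
σ₀² = 18.60² = 345.96, σ² = 22.08² = 487.5264; σ² + n·σ₀² = 487.5264 + 4·345.96 = 1871.3664.
Posterior mean = (μ₀/σ₀² + n·x̄/σ²)/(1/σ₀² + n/σ²) = (σ²·μ₀ + σ₀²·n·x̄)/(σ² + n·σ₀²) = (487.5264·52.60 + 345.96·198.55)/1871.3664 = 94334.24664/1871.3664 = 50.4093.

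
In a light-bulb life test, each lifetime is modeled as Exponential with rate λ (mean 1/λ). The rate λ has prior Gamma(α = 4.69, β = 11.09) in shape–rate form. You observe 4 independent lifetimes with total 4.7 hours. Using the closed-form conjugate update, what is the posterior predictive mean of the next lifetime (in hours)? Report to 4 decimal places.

2.0533

With a Gamma(shape α, rate β) prior on the exponential rate λ, the posterior after n observations with total T = Σxᵢ is Gamma(α+n, β+T).
Posterior: Gamma(4.69+4, 11.09+4.7) = Gamma(8.69, 15.79).
The predictive distribution for the next observation is Lomax; its mean is β/(α−1) = 15.79/7.69 = 2.0533.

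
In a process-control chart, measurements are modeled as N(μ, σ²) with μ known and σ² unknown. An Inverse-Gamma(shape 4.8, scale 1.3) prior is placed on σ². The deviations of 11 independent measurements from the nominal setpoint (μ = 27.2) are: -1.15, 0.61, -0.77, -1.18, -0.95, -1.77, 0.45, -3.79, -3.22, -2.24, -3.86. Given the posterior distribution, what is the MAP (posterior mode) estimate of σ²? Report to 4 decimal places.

With known mean μ and an Inverse-Gamma(α, β) prior on σ², the Normal likelihood is conjugate: posterior is Inv-Gamma(α + n/2, β + Σ(xᵢ−μ)²/2).
Σ(xᵢ−μ)² = (-1.15)² + (0.61)² + (-0.77)² + (-1.18)² + (-0.95)² + (-1.77)² + (0.45)² + (-3.79)² + (-3.22)² + (-2.24)² + (-3.86)² = 52.5675.
Posterior: Inv-Gamma(4.8 + 11/2, 1.3 + 52.5675/2) = Inv-Gamma(10.30, 27.58375).
Mode = β/(α+1) = 27.58375/11.30 = 2.4410.

2.4410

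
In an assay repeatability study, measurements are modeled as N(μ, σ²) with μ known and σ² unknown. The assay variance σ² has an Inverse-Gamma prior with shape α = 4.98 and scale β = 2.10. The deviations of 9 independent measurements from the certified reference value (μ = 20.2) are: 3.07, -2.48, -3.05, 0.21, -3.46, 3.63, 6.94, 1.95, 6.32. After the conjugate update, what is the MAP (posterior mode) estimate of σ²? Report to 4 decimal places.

6.9742

With known mean μ and an Inverse-Gamma(α, β) prior on σ², the Normal likelihood is conjugate: posterior is Inv-Gamma(α + n/2, β + Σ(xᵢ−μ)²/2).
Σ(xᵢ−μ)² = (3.07)² + (-2.48)² + (-3.05)² + (0.21)² + (-3.46)² + (3.63)² + (6.94)² + (1.95)² + (6.32)² = 141.9789.
Posterior: Inv-Gamma(4.98 + 9/2, 2.10 + 141.9789/2) = Inv-Gamma(9.48, 73.08945).
Mode = β/(α+1) = 73.08945/10.48 = 6.9742.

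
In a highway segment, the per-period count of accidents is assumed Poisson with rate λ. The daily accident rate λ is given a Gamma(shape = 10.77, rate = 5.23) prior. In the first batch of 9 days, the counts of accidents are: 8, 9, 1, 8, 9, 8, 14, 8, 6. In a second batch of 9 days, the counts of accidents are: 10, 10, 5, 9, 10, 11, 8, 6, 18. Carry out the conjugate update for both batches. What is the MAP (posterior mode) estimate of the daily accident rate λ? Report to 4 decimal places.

7.2221

With a Gamma(shape α, rate β) prior, the Poisson likelihood is conjugate: the posterior is Gamma(α + ΣXᵢ, β + n).
Batch 1: sum of counts S = 71 over n = 9 days.
After batch 1: Gamma(α+S, β+n) = Gamma(10.77+71, 5.23+9) = Gamma(81.77, 14.23).
Batch 2: sum of counts S = 87 over n = 9 days.
After batch 2: Gamma(α+S, β+n) = Gamma(81.77+87, 14.23+9) = Gamma(168.77, 23.23).
Mode of Gamma(α,β) for α≥1 is (α−1)/β = 167.77/23.23 = 7.2221.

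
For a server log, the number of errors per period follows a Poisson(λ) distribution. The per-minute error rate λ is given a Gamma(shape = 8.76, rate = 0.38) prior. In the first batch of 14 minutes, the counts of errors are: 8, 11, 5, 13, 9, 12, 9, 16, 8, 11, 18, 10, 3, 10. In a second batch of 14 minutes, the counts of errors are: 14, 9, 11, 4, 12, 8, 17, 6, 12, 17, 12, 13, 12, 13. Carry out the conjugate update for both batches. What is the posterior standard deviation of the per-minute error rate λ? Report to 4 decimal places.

0.6222

With a Gamma(shape α, rate β) prior, the Poisson likelihood is conjugate: the posterior is Gamma(α + ΣXᵢ, β + n).
Batch 1: sum of counts S = 143 over n = 14 minutes.
After batch 1: Gamma(α+S, β+n) = Gamma(8.76+143, 0.38+14) = Gamma(151.76, 14.38).
Batch 2: sum of counts S = 160 over n = 14 minutes.
After batch 2: Gamma(α+S, β+n) = Gamma(151.76+160, 14.38+14) = Gamma(311.76, 28.38).
SD = √α/β = √311.76/28.38 = 0.6222.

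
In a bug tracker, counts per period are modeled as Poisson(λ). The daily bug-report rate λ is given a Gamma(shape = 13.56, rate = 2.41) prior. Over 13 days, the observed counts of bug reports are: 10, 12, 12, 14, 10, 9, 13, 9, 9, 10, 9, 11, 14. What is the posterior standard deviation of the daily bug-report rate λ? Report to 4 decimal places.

With a Gamma(shape α, rate β) prior, the Poisson likelihood is conjugate: the posterior is Gamma(α + ΣXᵢ, β + n).
Sum of counts S = 142 over n = 13 days.
Posterior: Gamma(α+S, β+n) = Gamma(13.56+142, 2.41+13) = Gamma(155.56, 15.41).
SD = √α/β = √155.56/15.41 = 0.8094.

0.8094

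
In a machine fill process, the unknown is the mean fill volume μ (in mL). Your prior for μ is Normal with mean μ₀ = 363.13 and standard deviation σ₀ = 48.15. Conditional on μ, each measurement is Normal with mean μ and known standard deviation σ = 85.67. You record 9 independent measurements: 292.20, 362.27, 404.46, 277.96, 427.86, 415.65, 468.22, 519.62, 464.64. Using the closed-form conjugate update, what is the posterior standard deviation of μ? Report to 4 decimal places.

For Normal data with known variance σ², a Normal(μ₀, σ₀²) prior on μ is conjugate. Posterior precision = 1/σ₀² + n/σ²; posterior mean is the precision-weighted average of μ₀ and x̄.
σ₀² = 48.15² = 2318.4225, σ² = 85.67² = 7339.3489; σ² + n·σ₀² = 7339.3489 + 9·2318.4225 = 28205.1514.
Posterior precision = 1/σ₀² + n/σ² = 1/2318.4225 + 9/7339.3489 = (σ² + n·σ₀²)/(σ₀²σ²) = 28205.1514/(2318.4225·7339.3489); posterior variance σₙ² = σ₀²σ²/(σ² + n·σ₀²) = 2318.4225·7339.3489/28205.1514 = 603.283825.
Posterior SD = √σₙ² = √(2318.4225·7339.3489/28205.1514) = 24.5618.

24.5618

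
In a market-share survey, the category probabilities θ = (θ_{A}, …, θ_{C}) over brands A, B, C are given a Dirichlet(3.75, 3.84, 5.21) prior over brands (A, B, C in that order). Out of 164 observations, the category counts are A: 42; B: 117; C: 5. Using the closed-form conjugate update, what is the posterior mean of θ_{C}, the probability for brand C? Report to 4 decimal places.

0.0577

The Dirichlet prior is conjugate to the Multinomial likelihood: each posterior αⱼ = prior αⱼ + observed count nⱼ.
Posterior concentration: (45.75, 120.84, 10.21), total = 176.80.
E[θ_{C}|data] = α_{C}/Σα = 10.21/176.80 = 0.0577.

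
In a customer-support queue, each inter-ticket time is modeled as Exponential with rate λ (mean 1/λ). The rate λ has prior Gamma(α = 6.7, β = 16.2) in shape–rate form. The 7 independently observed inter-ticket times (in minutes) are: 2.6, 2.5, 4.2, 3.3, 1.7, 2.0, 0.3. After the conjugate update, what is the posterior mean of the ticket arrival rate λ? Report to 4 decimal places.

0.4177

With a Gamma(shape α, rate β) prior on the exponential rate λ, the posterior after n observations with total T = Σxᵢ is Gamma(α+n, β+T).
Sum of observations T = 16.6 minutes; n = 7.
Posterior: Gamma(6.7+7, 16.2+16.6) = Gamma(13.7, 32.8).
Posterior mean of λ = α/β = 13.7/32.8 = 0.4177.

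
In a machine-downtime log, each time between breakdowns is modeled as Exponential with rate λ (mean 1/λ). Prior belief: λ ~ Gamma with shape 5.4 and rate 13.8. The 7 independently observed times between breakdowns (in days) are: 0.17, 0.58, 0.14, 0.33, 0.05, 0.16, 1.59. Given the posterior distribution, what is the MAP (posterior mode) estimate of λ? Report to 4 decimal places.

With a Gamma(shape α, rate β) prior on the exponential rate λ, the posterior after n observations with total T = Σxᵢ is Gamma(α+n, β+T).
Sum of observations T = 3.02 days; n = 7.
Posterior: Gamma(5.4+7, 13.8+3.02) = Gamma(12.4, 16.82).
Mode = (α−1)/β = 0.6778.

0.6778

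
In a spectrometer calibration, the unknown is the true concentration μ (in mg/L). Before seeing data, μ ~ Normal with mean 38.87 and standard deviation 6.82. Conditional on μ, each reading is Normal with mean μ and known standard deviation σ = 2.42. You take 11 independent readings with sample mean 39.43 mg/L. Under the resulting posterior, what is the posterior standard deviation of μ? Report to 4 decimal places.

0.7255

For Normal data with known variance σ², a Normal(μ₀, σ₀²) prior on μ is conjugate. Posterior precision = 1/σ₀² + n/σ²; posterior mean is the precision-weighted average of μ₀ and x̄.
σ₀² = 6.82² = 46.5124, σ² = 2.42² = 5.8564; σ² + n·σ₀² = 5.8564 + 11·46.5124 = 517.4928.
Posterior precision = 1/σ₀² + n/σ² = 1/46.5124 + 11/5.8564 = (σ² + n·σ₀²)/(σ₀²σ²) = 517.4928/(46.5124·5.8564); posterior variance σₙ² = σ₀²σ²/(σ² + n·σ₀²) = 46.5124·5.8564/517.4928 = 0.526375.
Posterior SD = √σₙ² = √(46.5124·5.8564/517.4928) = 0.7255.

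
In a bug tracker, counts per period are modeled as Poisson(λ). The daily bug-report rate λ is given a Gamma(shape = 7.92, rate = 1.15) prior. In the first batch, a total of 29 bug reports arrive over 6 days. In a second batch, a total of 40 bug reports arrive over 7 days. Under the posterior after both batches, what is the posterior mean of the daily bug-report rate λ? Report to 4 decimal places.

With a Gamma(shape α, rate β) prior, the Poisson likelihood is conjugate: the posterior is Gamma(α + ΣXᵢ, β + n).
After batch 1: Gamma(α+S, β+n) = Gamma(7.92+29, 1.15+6) = Gamma(36.92, 7.15).
After batch 2: Gamma(α+S, β+n) = Gamma(36.92+40, 7.15+7) = Gamma(76.92, 14.15).
Posterior mean = α/β = 76.92/14.15 = 5.4360.

5.4360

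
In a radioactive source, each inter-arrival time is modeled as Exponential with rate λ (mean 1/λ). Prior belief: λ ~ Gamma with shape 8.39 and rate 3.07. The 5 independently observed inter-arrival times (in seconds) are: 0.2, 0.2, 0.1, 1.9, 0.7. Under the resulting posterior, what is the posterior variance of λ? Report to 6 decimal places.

With a Gamma(shape α, rate β) prior on the exponential rate λ, the posterior after n observations with total T = Σxᵢ is Gamma(α+n, β+T).
Sum of observations T = 3.1 seconds; n = 5.
Posterior: Gamma(8.39+5, 3.07+3.1) = Gamma(13.39, 6.17).
Var = α/β² = 0.351731.

0.351731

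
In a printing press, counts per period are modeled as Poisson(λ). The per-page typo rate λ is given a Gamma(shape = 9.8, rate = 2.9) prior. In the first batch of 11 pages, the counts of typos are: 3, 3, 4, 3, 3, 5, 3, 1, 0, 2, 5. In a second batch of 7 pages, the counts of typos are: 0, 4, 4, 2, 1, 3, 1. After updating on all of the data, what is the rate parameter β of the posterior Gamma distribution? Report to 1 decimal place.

20.9

With a Gamma(shape α, rate β) prior, the Poisson likelihood is conjugate: the posterior is Gamma(α + ΣXᵢ, β + n).
Batch 1: sum of counts S = 32 over n = 11 pages.
After batch 1: Gamma(α+S, β+n) = Gamma(9.8+32, 2.9+11) = Gamma(41.8, 13.9).
Batch 2: sum of counts S = 15 over n = 7 pages.
After batch 2: Gamma(α+S, β+n) = Gamma(41.8+15, 13.9+7) = Gamma(56.8, 20.9).
Posterior β = 20.9.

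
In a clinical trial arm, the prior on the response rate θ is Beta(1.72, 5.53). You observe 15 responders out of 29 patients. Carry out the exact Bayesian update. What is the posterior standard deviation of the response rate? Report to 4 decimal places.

The Beta prior is conjugate to a Binomial/Bernoulli likelihood; the update adds successes to α and failures to β.
Posterior: Beta(α+k, β+n−k) = Beta(1.72+15, 5.53+14) = Beta(16.72, 19.53).
Var = αβ/((α+β)²(α+β+1)) = 16.72·19.53/(36.25²·37.25) = 0.00667108; SD = √0.00667108 = 0.0817.

0.0817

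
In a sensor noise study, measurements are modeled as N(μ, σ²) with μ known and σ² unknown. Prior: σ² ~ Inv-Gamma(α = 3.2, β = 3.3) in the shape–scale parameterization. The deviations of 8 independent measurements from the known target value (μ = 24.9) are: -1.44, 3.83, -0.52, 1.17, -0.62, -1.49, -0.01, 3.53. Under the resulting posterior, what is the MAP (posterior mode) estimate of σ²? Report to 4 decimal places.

2.4419

With known mean μ and an Inverse-Gamma(α, β) prior on σ², the Normal likelihood is conjugate: posterior is Inv-Gamma(α + n/2, β + Σ(xᵢ−μ)²/2).
Σ(xᵢ−μ)² = (-1.44)² + (3.83)² + (-0.52)² + (1.17)² + (-0.62)² + (-1.49)² + (-0.01)² + (3.53)² = 33.4473.
Posterior: Inv-Gamma(3.2 + 8/2, 3.3 + 33.4473/2) = Inv-Gamma(7.20, 20.02365).
Mode = β/(α+1) = 20.02365/8.20 = 2.4419.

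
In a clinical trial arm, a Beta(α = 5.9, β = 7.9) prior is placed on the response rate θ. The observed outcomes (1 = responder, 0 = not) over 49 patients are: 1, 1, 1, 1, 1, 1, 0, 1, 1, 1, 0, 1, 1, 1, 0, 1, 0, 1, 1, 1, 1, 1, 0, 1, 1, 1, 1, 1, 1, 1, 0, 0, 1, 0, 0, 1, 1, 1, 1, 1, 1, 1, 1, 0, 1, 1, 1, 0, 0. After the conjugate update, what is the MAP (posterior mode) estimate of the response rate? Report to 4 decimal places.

The Beta prior is conjugate to a Binomial/Bernoulli likelihood; the update adds successes to α and failures to β.
Posterior: Beta(α+k, β+n−k) = Beta(5.9+37, 7.9+12) = Beta(42.9, 19.9).
Mode of Beta(a,b) for a,b>1 is (a−1)/(a+b−2) = 41.9/60.8 = 0.6891.

0.6891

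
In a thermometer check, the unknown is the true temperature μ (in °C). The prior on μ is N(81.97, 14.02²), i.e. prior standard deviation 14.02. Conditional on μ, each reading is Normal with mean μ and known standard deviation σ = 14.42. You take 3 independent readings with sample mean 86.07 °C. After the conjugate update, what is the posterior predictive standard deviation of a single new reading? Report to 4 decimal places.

16.0990

For Normal data with known variance σ², a Normal(μ₀, σ₀²) prior on μ is conjugate. Posterior precision = 1/σ₀² + n/σ²; posterior mean is the precision-weighted average of μ₀ and x̄.
σ₀² = 14.02² = 196.5604, σ² = 14.42² = 207.9364; σ² + n·σ₀² = 207.9364 + 3·196.5604 = 797.6176.
Posterior precision = 1/σ₀² + n/σ² = 1/196.5604 + 3/207.9364 = (σ² + n·σ₀²)/(σ₀²σ²) = 797.6176/(196.5604·207.9364); posterior variance σₙ² = σ₀²σ²/(σ² + n·σ₀²) = 196.5604·207.9364/797.6176 = 51.242678.
Predictive variance for one new observation = σₙ² + σ² = 196.5604·207.9364/797.6176 + 207.9364 = σ²·(σ₀² + 797.6176)/797.6176 = 207.9364·994.178/797.6176 = 259.179078; SD = √(207.9364·994.178/797.6176) = 16.0990.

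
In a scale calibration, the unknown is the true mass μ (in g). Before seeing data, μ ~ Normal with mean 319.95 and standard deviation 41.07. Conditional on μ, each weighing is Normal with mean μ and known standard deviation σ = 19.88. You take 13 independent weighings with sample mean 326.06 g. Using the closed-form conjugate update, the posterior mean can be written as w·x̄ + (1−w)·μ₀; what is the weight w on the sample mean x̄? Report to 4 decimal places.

0.9823

For Normal data with known variance σ², a Normal(μ₀, σ₀²) prior on μ is conjugate. Posterior precision = 1/σ₀² + n/σ²; posterior mean is the precision-weighted average of μ₀ and x̄.
σ₀² = 41.07² = 1686.7449, σ² = 19.88² = 395.2144. Prior precision 1/σ₀² = 1/1686.7449; data precision n/σ² = 13/395.2144.
w = (n/σ²)/(1/σ₀² + n/σ²) = n·σ₀²/(σ² + n·σ₀²) = 13·1686.7449/(395.2144 + 13·1686.7449) = 21927.6837/22322.8981 = 0.9823.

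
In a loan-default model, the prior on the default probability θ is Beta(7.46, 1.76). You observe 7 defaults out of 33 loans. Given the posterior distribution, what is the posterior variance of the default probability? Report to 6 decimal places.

The Beta prior is conjugate to a Binomial/Bernoulli likelihood; the update adds successes to α and failures to β.
Posterior: Beta(α+k, β+n−k) = Beta(7.46+7, 1.76+26) = Beta(14.46, 27.76).
Var = αβ/((α+β)²(α+β+1)) = 14.46·27.76/(42.22²·43.22) = 0.005210.

0.005210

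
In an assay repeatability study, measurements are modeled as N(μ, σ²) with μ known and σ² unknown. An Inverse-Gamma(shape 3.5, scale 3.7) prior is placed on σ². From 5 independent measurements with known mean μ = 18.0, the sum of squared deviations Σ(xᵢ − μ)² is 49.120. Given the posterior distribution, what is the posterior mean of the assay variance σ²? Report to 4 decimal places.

With known mean μ and an Inverse-Gamma(α, β) prior on σ², the Normal likelihood is conjugate: posterior is Inv-Gamma(α + n/2, β + Σ(xᵢ−μ)²/2).
Posterior: Inv-Gamma(3.5 + 5/2, 3.7 + 49.120/2) = Inv-Gamma(6.00, 28.2600).
E[σ²|data] = β/(α−1) = 28.2600/5.00 = 5.6520.

5.6520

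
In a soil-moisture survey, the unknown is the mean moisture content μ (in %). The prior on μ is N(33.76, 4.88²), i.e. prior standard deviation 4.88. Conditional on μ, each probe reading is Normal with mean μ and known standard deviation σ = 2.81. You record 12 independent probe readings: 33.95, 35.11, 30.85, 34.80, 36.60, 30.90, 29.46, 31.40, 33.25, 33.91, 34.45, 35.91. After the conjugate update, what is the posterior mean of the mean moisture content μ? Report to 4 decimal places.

33.3927

For Normal data with known variance σ², a Normal(μ₀, σ₀²) prior on μ is conjugate. Posterior precision = 1/σ₀² + n/σ²; posterior mean is the precision-weighted average of μ₀ and x̄.
Σxᵢ = 33.95 + 35.11 + 30.85 + 34.80 + 36.60 + 30.90 + 29.46 + 31.40 + 33.25 + 33.91 + 34.45 + 35.91 = 400.59, so n·x̄ = 400.59.
σ₀² = 4.88² = 23.8144, σ² = 2.81² = 7.8961; σ² + n·σ₀² = 7.8961 + 12·23.8144 = 293.6689.
Posterior mean = (μ₀/σ₀² + n·x̄/σ²)/(1/σ₀² + n/σ²) = (σ²·μ₀ + σ₀²·n·x̄)/(σ² + n·σ₀²) = (7.8961·33.76 + 23.8144·400.59)/293.6689 = 9806.382832/293.6689 = 33.3927.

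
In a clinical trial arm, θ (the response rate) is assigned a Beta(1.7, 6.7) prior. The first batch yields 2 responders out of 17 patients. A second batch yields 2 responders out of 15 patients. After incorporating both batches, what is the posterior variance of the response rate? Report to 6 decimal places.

The Beta prior is conjugate to a Binomial/Bernoulli likelihood; the update adds successes to α and failures to β.
After batch 1: Beta(1.7+2, 6.7+15) = Beta(3.7, 21.7).
After batch 2: Beta(3.7+2, 21.7+13) = Beta(5.7, 34.7).
Var = αβ/((α+β)²(α+β+1)) = 5.7·34.7/(40.4²·41.4) = 0.002927.

0.002927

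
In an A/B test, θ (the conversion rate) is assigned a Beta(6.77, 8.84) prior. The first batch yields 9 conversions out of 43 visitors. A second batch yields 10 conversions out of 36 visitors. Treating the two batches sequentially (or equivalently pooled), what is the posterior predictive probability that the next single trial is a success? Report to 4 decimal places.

The Beta prior is conjugate to a Binomial/Bernoulli likelihood; the update adds successes to α and failures to β.
After batch 1: Beta(6.77+9, 8.84+34) = Beta(15.77, 42.84).
After batch 2: Beta(15.77+10, 42.84+26) = Beta(25.77, 68.84).
For a single future Bernoulli trial, P(success | data) = α/(α+β) = 0.2724.

0.2724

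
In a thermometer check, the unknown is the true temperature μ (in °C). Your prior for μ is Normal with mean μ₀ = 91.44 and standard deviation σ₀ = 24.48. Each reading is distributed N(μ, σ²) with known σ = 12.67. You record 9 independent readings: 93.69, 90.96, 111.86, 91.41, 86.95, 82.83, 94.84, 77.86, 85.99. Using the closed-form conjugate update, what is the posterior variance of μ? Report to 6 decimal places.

For Normal data with known variance σ², a Normal(μ₀, σ₀²) prior on μ is conjugate. Posterior precision = 1/σ₀² + n/σ²; posterior mean is the precision-weighted average of μ₀ and x̄.
σ₀² = 24.48² = 599.2704, σ² = 12.67² = 160.5289; σ² + n·σ₀² = 160.5289 + 9·599.2704 = 5553.9625.
Posterior precision = 1/σ₀² + n/σ² = 1/599.2704 + 9/160.5289 = (σ² + n·σ₀²)/(σ₀²σ²) = 5553.9625/(599.2704·160.5289); posterior variance σₙ² = σ₀²σ²/(σ² + n·σ₀²) = 599.2704·160.5289/5553.9625 = 17.321006.

17.321006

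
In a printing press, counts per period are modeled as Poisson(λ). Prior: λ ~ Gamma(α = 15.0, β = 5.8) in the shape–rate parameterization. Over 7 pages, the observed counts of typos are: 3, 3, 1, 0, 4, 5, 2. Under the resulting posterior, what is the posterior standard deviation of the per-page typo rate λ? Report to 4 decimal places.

With a Gamma(shape α, rate β) prior, the Poisson likelihood is conjugate: the posterior is Gamma(α + ΣXᵢ, β + n).
Sum of counts S = 18 over n = 7 pages.
Posterior: Gamma(α+S, β+n) = Gamma(15.0+18, 5.8+7) = Gamma(33.0, 12.8).
SD = √α/β = √33.0/12.8 = 0.4488.

0.4488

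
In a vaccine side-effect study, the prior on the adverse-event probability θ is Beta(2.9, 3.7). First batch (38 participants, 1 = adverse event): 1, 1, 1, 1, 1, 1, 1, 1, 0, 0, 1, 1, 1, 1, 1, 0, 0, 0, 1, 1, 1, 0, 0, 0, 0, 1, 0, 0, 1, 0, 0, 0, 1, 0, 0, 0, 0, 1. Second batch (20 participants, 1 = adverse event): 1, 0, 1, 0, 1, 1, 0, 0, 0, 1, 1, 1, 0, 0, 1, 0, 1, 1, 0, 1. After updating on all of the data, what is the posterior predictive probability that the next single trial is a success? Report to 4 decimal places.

0.5248

The Beta prior is conjugate to a Binomial/Bernoulli likelihood; the update adds successes to α and failures to β.
After batch 1: Beta(2.9+20, 3.7+18) = Beta(22.9, 21.7).
After batch 2: Beta(22.9+11, 21.7+9) = Beta(33.9, 30.7).
For a single future Bernoulli trial, P(success | data) = α/(α+β) = 0.5248.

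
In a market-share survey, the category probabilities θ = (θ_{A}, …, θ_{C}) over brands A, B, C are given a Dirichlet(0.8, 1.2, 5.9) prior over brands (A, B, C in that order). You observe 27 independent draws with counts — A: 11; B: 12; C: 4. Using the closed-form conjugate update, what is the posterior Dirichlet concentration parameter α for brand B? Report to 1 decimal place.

The Dirichlet prior is conjugate to the Multinomial likelihood: each posterior αⱼ = prior αⱼ + observed count nⱼ.
Posterior concentration: (11.8, 13.2, 9.9), total = 34.9.
α_{B} = 1.2 + 12 = 13.2.

13.2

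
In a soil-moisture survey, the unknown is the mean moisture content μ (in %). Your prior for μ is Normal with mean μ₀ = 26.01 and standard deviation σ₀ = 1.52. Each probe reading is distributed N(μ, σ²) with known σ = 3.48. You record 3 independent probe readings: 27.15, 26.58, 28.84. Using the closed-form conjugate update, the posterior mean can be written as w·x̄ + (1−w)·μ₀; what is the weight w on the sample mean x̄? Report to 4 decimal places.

For Normal data with known variance σ², a Normal(μ₀, σ₀²) prior on μ is conjugate. Posterior precision = 1/σ₀² + n/σ²; posterior mean is the precision-weighted average of μ₀ and x̄.
σ₀² = 1.52² = 2.3104, σ² = 3.48² = 12.1104. Prior precision 1/σ₀² = 1/2.3104; data precision n/σ² = 3/12.1104.
w = (n/σ²)/(1/σ₀² + n/σ²) = n·σ₀²/(σ² + n·σ₀²) = 3·2.3104/(12.1104 + 3·2.3104) = 6.9312/19.0416 = 0.3640.

0.3640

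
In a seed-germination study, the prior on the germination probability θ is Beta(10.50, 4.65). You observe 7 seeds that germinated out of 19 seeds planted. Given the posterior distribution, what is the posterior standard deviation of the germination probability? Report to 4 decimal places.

0.0843

The Beta prior is conjugate to a Binomial/Bernoulli likelihood; the update adds successes to α and failures to β.
Posterior: Beta(α+k, β+n−k) = Beta(10.50+7, 4.65+12) = Beta(17.50, 16.65).
Var = αβ/((α+β)²(α+β+1)) = 17.50·16.65/(34.15²·35.15) = 0.00710797; SD = √0.00710797 = 0.0843.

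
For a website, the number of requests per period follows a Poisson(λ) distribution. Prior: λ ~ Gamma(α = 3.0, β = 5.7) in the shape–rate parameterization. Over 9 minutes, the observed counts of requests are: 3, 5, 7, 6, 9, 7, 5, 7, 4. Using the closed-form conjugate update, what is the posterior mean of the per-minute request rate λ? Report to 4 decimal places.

With a Gamma(shape α, rate β) prior, the Poisson likelihood is conjugate: the posterior is Gamma(α + ΣXᵢ, β + n).
Sum of counts S = 53 over n = 9 minutes.
Posterior: Gamma(α+S, β+n) = Gamma(3.0+53, 5.7+9) = Gamma(56.0, 14.7).
Posterior mean = α/β = 56.0/14.7 = 3.8095.

3.8095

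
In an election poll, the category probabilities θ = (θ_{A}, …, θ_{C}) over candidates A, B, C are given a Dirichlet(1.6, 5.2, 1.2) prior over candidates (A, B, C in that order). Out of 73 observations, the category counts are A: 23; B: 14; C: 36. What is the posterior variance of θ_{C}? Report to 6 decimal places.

0.003029

The Dirichlet prior is conjugate to the Multinomial likelihood: each posterior αⱼ = prior αⱼ + observed count nⱼ.
Posterior concentration: (24.6, 19.2, 37.2), total = 81.0.
Var[θ_j] = α_j(Σα−α_j)/((Σα)²(Σα+1)) = 37.2·43.8/(81.0²·82.0) = 0.003029.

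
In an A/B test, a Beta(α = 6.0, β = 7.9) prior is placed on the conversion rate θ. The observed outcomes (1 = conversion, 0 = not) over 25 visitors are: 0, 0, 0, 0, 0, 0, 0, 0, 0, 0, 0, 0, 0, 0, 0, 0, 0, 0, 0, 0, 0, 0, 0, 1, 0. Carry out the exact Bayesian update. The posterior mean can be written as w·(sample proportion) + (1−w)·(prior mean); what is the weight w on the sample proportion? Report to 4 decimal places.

0.6427

The Beta prior is conjugate to a Binomial/Bernoulli likelihood; the update adds successes to α and failures to β.
Posterior mean = (α₀+k)/(α₀+β₀+n) = [n/(α₀+β₀+n)]·(k/n) + [(α₀+β₀)/(α₀+β₀+n)]·α₀/(α₀+β₀), so only n and the prior enter the weight.
The weight on the data is w = n/(α₀+β₀+n) = 25/(6.0+7.9+25) = 25/38.9 = 0.6427.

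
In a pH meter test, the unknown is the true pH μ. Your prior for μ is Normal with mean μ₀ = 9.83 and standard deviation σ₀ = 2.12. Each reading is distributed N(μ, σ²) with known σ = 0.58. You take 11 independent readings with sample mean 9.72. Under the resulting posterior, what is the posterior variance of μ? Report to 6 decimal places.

0.030375

For Normal data with known variance σ², a Normal(μ₀, σ₀²) prior on μ is conjugate. Posterior precision = 1/σ₀² + n/σ²; posterior mean is the precision-weighted average of μ₀ and x̄.
σ₀² = 2.12² = 4.4944, σ² = 0.58² = 0.3364; σ² + n·σ₀² = 0.3364 + 11·4.4944 = 49.7748.
Posterior precision = 1/σ₀² + n/σ² = 1/4.4944 + 11/0.3364 = (σ² + n·σ₀²)/(σ₀²σ²) = 49.7748/(4.4944·0.3364); posterior variance σₙ² = σ₀²σ²/(σ² + n·σ₀²) = 4.4944·0.3364/49.7748 = 0.030375.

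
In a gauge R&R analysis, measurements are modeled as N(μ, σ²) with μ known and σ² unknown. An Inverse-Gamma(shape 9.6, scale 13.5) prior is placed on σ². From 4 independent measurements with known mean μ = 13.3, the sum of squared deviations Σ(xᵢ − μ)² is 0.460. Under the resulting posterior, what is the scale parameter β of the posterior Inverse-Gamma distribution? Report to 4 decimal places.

13.7300

With known mean μ and an Inverse-Gamma(α, β) prior on σ², the Normal likelihood is conjugate: posterior is Inv-Gamma(α + n/2, β + Σ(xᵢ−μ)²/2).
Posterior: Inv-Gamma(9.6 + 4/2, 13.5 + 0.460/2) = Inv-Gamma(11.60, 13.7300).
Posterior β = 13.7300.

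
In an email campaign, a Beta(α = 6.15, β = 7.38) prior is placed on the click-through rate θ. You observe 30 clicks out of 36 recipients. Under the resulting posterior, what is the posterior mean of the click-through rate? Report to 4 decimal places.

0.7299

The Beta prior is conjugate to a Binomial/Bernoulli likelihood; the update adds successes to α and failures to β.
Posterior: Beta(α+k, β+n−k) = Beta(6.15+30, 7.38+6) = Beta(36.15, 13.38).
Posterior mean = α/(α+β) = 36.15/49.53 = 0.7299.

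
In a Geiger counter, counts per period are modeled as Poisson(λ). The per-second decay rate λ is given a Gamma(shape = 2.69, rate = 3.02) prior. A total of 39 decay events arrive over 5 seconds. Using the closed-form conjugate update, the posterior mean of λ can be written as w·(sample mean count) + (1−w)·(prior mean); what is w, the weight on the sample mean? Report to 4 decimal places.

With a Gamma(shape α, rate β) prior, the Poisson likelihood is conjugate: the posterior is Gamma(α + ΣXᵢ, β + n).
Posterior mean = (α₀+S)/(β₀+n) = [n/(β₀+n)]·(S/n) + [β₀/(β₀+n)]·(α₀/β₀), so only n and β₀ enter the weight.
Weight on data w = n/(β₀+n) = 5/(3.02+5) = 5/8.02 = 0.6234.

0.6234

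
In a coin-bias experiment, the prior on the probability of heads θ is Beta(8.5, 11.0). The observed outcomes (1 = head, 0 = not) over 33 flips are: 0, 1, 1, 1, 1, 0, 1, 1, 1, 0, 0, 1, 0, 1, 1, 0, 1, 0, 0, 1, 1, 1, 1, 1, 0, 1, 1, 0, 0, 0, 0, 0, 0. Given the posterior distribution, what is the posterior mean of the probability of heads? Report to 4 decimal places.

0.5048

The Beta prior is conjugate to a Binomial/Bernoulli likelihood; the update adds successes to α and failures to β.
Posterior: Beta(α+k, β+n−k) = Beta(8.5+18, 11.0+15) = Beta(26.5, 26.0).
Posterior mean = α/(α+β) = 26.5/52.5 = 0.5048.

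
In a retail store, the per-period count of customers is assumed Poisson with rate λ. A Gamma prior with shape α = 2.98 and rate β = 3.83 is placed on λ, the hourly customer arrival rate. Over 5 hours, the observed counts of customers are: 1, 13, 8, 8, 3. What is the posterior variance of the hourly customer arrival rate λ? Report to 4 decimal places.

0.4615

With a Gamma(shape α, rate β) prior, the Poisson likelihood is conjugate: the posterior is Gamma(α + ΣXᵢ, β + n).
Sum of counts S = 33 over n = 5 hours.
Posterior: Gamma(α+S, β+n) = Gamma(2.98+33, 3.83+5) = Gamma(35.98, 8.83).
Var = α/β² = 35.98/8.83² = 0.4615.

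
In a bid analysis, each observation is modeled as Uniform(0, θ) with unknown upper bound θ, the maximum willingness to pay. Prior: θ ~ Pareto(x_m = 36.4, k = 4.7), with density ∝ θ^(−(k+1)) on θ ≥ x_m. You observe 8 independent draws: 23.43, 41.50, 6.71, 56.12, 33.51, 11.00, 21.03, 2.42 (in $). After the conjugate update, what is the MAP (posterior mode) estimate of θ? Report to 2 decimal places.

56.12

A Pareto(scale x_m, shape k) prior on the upper bound θ of Uniform(0, θ) is conjugate: posterior is Pareto(max(x_m, max xᵢ), k + n).
Sample maximum = 56.12; prior scale x_m = 36.4 → posterior scale = max = 56.12.
Posterior shape = 4.7 + 8 = 12.7.
The Pareto density is decreasing on [x_m, ∞), so the mode is x_m = 56.12.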